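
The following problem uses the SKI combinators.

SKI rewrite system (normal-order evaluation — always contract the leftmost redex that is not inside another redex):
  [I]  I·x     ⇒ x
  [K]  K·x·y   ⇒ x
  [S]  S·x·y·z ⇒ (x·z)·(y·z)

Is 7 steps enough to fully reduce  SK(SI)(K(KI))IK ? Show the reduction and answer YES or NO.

Answer: YES — reaches normal form I in 4 ≤ 7 steps

Reduction:
  start: SK(SI)(K(KI))IK
  [1] K(K(KI))(SI(K(KI)))IK
  [2] K(KI)IK
  [3] KIK
  [4] I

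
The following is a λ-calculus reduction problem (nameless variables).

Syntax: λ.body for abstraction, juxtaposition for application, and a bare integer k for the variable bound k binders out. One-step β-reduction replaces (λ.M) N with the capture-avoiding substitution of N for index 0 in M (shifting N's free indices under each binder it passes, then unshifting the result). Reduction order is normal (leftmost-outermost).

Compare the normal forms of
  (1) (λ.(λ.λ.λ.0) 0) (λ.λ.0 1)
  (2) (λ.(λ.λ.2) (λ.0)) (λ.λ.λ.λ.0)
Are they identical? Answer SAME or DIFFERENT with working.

Answer: DIFFERENT — A ⇓ λ.λ.0, B ⇓ λ.λ.λ.λ.λ.0

Working:
Term A:
  start: (λ.(λ.λ.λ.0) 0) (λ.λ.0 1)
  [1] (λ.λ.λ.0) (λ.λ.0 1)
  [2] λ.λ.0

Term B:
  start: (λ.(λ.λ.2) (λ.0)) (λ.λ.λ.λ.0)
  [1] (λ.λ.λ.λ.λ.λ.0) (λ.0)
  [2] λ.λ.λ.λ.λ.0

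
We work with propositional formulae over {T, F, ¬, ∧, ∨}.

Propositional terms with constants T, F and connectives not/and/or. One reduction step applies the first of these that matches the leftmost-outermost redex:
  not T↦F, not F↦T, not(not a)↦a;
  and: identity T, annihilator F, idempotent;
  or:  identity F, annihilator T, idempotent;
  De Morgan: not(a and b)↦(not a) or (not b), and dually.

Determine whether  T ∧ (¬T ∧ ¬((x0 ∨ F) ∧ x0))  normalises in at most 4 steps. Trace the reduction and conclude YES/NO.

Answer: YES — reaches normal form F in 3 ≤ 4 steps

Reduction:
  start: T ∧ (¬T ∧ ¬((x0 ∨ F) ∧ x0))
  →1  ¬T ∧ ¬((x0 ∨ F) ∧ x0)
  →2  F ∧ ¬((x0 ∨ F) ∧ x0)
  →3  F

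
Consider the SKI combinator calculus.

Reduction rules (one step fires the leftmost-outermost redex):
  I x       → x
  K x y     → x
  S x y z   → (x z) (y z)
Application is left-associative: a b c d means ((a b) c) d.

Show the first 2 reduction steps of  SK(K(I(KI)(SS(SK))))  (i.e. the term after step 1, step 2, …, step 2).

  start: SK(K(I(KI)(SS(SK))))
  [1] SK(K(KI(SS(SK))))
  [2] SK(KI)

Answer: after 2 steps: SK(KI)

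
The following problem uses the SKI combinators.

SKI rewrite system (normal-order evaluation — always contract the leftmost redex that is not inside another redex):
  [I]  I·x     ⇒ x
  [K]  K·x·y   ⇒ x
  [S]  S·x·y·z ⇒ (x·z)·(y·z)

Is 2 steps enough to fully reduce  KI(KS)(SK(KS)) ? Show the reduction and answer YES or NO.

Answer: YES — reaches normal form SK(KS) in 2 ≤ 2 steps

Reduction:
  start: KI(KS)(SK(KS))
  [1] I(SK(KS))
  [2] SK(KS)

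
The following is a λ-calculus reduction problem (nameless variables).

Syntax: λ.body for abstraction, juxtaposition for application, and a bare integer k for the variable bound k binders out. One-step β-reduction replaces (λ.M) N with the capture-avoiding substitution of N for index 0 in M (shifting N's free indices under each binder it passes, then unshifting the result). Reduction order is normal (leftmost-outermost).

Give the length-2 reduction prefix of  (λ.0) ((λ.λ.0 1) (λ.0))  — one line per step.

  start: (λ.0) ((λ.λ.0 1) (λ.0))
  [1] (λ.λ.0 1) (λ.0)
  [2] λ.0 (λ.0)

Answer: after 2 steps: λ.0 (λ.0)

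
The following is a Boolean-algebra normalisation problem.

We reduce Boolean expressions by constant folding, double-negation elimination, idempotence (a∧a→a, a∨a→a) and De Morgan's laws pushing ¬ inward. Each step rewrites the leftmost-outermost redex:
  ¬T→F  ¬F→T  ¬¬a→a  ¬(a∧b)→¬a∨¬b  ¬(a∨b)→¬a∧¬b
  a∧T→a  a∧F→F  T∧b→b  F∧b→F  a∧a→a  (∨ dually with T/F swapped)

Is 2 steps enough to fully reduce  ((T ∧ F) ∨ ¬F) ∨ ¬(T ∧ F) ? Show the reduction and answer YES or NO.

Answer: NO — after 2 steps the term is ¬F ∨ ¬(T ∧ F), not yet normal

Reduction:
  start: ((T ∧ F) ∨ ¬F) ∨ ¬(T ∧ F)
  step 1: (F ∨ ¬F) ∨ ¬(T ∧ F)
  step 2: ¬F ∨ ¬(T ∧ F)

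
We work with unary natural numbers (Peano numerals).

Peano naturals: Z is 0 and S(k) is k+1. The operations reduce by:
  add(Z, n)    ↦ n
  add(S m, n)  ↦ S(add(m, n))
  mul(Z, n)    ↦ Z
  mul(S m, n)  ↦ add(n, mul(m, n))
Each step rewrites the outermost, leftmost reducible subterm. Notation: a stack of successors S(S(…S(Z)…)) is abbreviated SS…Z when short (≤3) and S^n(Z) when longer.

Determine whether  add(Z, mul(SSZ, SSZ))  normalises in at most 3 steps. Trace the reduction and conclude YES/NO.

  start: add(Z, mul(SSZ, SSZ))
  →1  mul(SSZ, SSZ)
  →2  add(SSZ, mul(SZ, SSZ))
  →3  S(add(SZ, mul(SZ, SSZ)))

Answer: NO — after 3 steps the term is S(add(SZ, mul(SZ, SSZ))), not yet normal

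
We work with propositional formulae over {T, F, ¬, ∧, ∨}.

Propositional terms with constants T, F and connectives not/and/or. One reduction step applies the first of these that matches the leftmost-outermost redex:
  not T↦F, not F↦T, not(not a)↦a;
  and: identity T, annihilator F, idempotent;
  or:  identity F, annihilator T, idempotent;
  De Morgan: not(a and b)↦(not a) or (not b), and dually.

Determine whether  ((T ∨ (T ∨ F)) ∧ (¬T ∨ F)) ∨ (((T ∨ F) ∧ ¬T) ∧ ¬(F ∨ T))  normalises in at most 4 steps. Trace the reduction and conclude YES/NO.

  start: ((T ∨ (T ∨ F)) ∧ (¬T ∨ F)) ∨ (((T ∨ F) ∧ ¬T) ∧ ¬(F ∨ T))
  →1  (T ∧ (¬T ∨ F)) ∨ (((T ∨ F) ∧ ¬T) ∧ ¬(F ∨ T))
  →2  (¬T ∨ F) ∨ (((T ∨ F) ∧ ¬T) ∧ ¬(F ∨ T))
  →3  ¬T ∨ (((T ∨ F) ∧ ¬T) ∧ ¬(F ∨ T))
  →4  F ∨ (((T ∨ F) ∧ ¬T) ∧ ¬(F ∨ T))

Answer: NO — after 4 steps the term is F ∨ (((T ∨ F) ∧ ¬T) ∧ ¬(F ∨ T)), not yet normal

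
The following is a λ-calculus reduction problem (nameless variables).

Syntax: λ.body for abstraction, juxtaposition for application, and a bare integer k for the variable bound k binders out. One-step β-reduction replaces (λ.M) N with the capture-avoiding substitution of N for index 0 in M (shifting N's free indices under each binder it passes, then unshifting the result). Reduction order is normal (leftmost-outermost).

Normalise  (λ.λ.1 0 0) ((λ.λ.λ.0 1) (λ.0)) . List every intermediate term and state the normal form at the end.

  start: (λ.λ.1 0 0) ((λ.λ.λ.0 1) (λ.0))
  →1  λ.(λ.λ.λ.0 1) (λ.0) 0 0
  →2  λ.(λ.λ.0 1) 0 0
  →3  λ.(λ.0 1) 0
  →4  λ.0 0

Answer: normal form = λ.0 0  (in 4 steps)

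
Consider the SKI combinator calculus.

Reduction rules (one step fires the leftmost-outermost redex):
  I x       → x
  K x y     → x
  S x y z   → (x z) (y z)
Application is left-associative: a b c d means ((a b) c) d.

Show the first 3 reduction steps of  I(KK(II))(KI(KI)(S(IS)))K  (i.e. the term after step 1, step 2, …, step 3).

Answer: after 3 steps: KI(KI)(S(IS))

Reduction:
  start: I(KK(II))(KI(KI)(S(IS)))K
  [1] KK(II)(KI(KI)(S(IS)))K
  [2] K(KI(KI)(S(IS)))K
  [3] KI(KI)(S(IS))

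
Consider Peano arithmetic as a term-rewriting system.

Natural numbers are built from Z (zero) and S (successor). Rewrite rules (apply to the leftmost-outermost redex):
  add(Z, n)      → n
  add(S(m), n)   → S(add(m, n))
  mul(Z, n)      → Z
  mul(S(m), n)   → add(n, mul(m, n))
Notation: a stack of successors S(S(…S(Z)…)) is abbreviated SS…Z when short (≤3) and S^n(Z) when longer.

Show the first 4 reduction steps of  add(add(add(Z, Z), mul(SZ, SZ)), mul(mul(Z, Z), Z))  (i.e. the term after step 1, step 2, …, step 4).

Answer: after 4 steps: add(S(add(Z, mul(Z, SZ))), mul(mul(Z, Z), Z))

Working:
  start: add(add(add(Z, Z), mul(SZ, SZ)), mul(mul(Z, Z), Z))
  [1] add(add(Z, mul(SZ, SZ)), mul(mul(Z, Z), Z))
  [2] add(mul(SZ, SZ), mul(mul(Z, Z), Z))
  [3] add(add(SZ, mul(Z, SZ)), mul(mul(Z, Z), Z))
  [4] add(S(add(Z, mul(Z, SZ))), mul(mul(Z, Z), Z))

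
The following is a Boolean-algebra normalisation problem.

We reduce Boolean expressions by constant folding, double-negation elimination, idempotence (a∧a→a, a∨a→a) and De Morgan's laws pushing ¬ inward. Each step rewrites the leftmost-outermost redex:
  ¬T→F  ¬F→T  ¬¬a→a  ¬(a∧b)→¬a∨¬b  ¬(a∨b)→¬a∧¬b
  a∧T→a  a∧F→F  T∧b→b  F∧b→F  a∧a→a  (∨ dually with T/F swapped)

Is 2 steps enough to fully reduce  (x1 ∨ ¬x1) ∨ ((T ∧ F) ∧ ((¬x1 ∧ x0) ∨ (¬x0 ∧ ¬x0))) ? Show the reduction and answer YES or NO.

Answer: NO — after 2 steps the term is (x1 ∨ ¬x1) ∨ F, not yet normal

Reduction:
  start: (x1 ∨ ¬x1) ∨ ((T ∧ F) ∧ ((¬x1 ∧ x0) ∨ (¬x0 ∧ ¬x0)))
  →1  (x1 ∨ ¬x1) ∨ (F ∧ ((¬x1 ∧ x0) ∨ (¬x0 ∧ ¬x0)))
  →2  (x1 ∨ ¬x1) ∨ F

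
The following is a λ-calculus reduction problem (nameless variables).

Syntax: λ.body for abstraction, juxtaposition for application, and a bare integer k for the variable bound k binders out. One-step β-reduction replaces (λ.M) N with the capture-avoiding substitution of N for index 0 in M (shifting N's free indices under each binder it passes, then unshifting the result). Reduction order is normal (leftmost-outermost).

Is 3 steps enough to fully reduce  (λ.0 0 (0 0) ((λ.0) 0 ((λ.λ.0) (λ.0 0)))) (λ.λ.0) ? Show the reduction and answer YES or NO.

  start: (λ.0 0 (0 0) ((λ.0) 0 ((λ.λ.0) (λ.0 0)))) (λ.λ.0)
  step 1: (λ.λ.0) (λ.λ.0) ((λ.λ.0) (λ.λ.0)) ((λ.0) (λ.λ.0) ((λ.λ.0) (λ.0 0)))
  step 2: (λ.0) ((λ.λ.0) (λ.λ.0)) ((λ.0) (λ.λ.0) ((λ.λ.0) (λ.0 0)))
  step 3: (λ.λ.0) (λ.λ.0) ((λ.0) (λ.λ.0) ((λ.λ.0) (λ.0 0)))

Answer: NO — after 3 steps the term is (λ.λ.0) (λ.λ.0) ((λ.0) (λ.λ.0) ((λ.λ.0) (λ.0 0))), not yet normal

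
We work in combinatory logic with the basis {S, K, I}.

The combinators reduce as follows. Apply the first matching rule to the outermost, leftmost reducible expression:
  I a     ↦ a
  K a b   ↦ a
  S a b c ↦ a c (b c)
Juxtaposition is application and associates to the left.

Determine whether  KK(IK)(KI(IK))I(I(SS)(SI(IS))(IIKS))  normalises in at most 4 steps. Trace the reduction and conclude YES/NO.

Answer: NO — after 4 steps the term is I(SS)(SI(IS))(IIKS), not yet normal

Reduction:
  start: KK(IK)(KI(IK))I(I(SS)(SI(IS))(IIKS))
  step 1: K(KI(IK))I(I(SS)(SI(IS))(IIKS))
  step 2: KI(IK)(I(SS)(SI(IS))(IIKS))
  step 3: I(I(SS)(SI(IS))(IIKS))
  step 4: I(SS)(SI(IS))(IIKS)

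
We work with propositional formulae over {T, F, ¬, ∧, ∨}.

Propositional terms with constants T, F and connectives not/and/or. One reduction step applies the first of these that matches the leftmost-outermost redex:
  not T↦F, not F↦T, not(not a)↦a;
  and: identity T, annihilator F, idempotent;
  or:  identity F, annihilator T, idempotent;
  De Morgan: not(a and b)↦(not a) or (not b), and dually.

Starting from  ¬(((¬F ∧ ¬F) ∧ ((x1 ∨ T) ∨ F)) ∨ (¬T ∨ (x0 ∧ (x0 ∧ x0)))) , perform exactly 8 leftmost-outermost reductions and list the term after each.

Answer: after 8 steps: ((¬x1 ∧ ¬T) ∧ ¬F) ∧ ¬(¬T ∨ (x0 ∧ (x0 ∧ x0)))

Derivation:
  start: ¬(((¬F ∧ ¬F) ∧ ((x1 ∨ T) ∨ F)) ∨ (¬T ∨ (x0 ∧ (x0 ∧ x0))))
  [1] ¬((¬F ∧ ¬F) ∧ ((x1 ∨ T) ∨ F)) ∧ ¬(¬T ∨ (x0 ∧ (x0 ∧ x0)))
  [2] (¬(¬F ∧ ¬F) ∨ ¬((x1 ∨ T) ∨ F)) ∧ ¬(¬T ∨ (x0 ∧ (x0 ∧ x0)))
  [3] ((¬¬F ∨ ¬¬F) ∨ ¬((x1 ∨ T) ∨ F)) ∧ ¬(¬T ∨ (x0 ∧ (x0 ∧ x0)))
  [4] (¬¬F ∨ ¬((x1 ∨ T) ∨ F)) ∧ ¬(¬T ∨ (x0 ∧ (x0 ∧ x0)))
  [5] (F ∨ ¬((x1 ∨ T) ∨ F)) ∧ ¬(¬T ∨ (x0 ∧ (x0 ∧ x0)))
  [6] ¬((x1 ∨ T) ∨ F) ∧ ¬(¬T ∨ (x0 ∧ (x0 ∧ x0)))
  [7] (¬(x1 ∨ T) ∧ ¬F) ∧ ¬(¬T ∨ (x0 ∧ (x0 ∧ x0)))
  [8] ((¬x1 ∧ ¬T) ∧ ¬F) ∧ ¬(¬T ∨ (x0 ∧ (x0 ∧ x0)))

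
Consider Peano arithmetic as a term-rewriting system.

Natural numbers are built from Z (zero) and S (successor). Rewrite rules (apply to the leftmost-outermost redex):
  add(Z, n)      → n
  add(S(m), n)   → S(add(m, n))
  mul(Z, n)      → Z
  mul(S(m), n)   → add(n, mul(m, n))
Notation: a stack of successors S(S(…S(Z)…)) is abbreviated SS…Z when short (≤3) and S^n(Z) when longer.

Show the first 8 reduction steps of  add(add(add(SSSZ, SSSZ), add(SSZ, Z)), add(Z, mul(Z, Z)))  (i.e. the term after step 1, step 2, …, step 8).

  start: add(add(add(SSSZ, SSSZ), add(SSZ, Z)), add(Z, mul(Z, Z)))
  →1  add(add(S(add(SSZ, SSSZ)), add(SSZ, Z)), add(Z, mul(Z, Z)))
  →2  add(S(add(add(SSZ, SSSZ), add(SSZ, Z))), add(Z, mul(Z, Z)))
  →3  S(add(add(add(SSZ, SSSZ), add(SSZ, Z)), add(Z, mul(Z, Z))))
  →4  S(add(add(S(add(SZ, SSSZ)), add(SSZ, Z)), add(Z, mul(Z, Z))))
  →5  S(add(S(add(add(SZ, SSSZ), add(SSZ, Z))), add(Z, mul(Z, Z))))
  →6  S(S(add(add(add(SZ, SSSZ), add(SSZ, Z)), add(Z, mul(Z, Z)))))
  →7  S(S(add(add(S(add(Z, SSSZ)), add(SSZ, Z)), add(Z, mul(Z, Z)))))
  →8  S(S(add(S(add(add(Z, SSSZ), add(SSZ, Z))), add(Z, mul(Z, Z)))))

Answer: after 8 steps: S(S(add(S(add(add(Z, SSSZ), add(SSZ, Z))), add(Z, mul(Z, Z)))))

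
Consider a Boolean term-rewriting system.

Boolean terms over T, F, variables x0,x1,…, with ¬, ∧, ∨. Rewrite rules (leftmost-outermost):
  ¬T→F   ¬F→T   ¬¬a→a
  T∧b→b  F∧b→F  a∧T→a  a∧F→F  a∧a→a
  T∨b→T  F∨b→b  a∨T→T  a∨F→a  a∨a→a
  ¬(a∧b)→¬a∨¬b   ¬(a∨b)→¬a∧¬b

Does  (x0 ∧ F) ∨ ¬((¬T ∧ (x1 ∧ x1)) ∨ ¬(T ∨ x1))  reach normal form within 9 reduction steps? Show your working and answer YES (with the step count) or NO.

Answer: YES — reaches normal form T in 9 ≤ 9 steps

Reduction:
  start: (x0 ∧ F) ∨ ¬((¬T ∧ (x1 ∧ x1)) ∨ ¬(T ∨ x1))
  →1  F ∨ ¬((¬T ∧ (x1 ∧ x1)) ∨ ¬(T ∨ x1))
  →2  ¬((¬T ∧ (x1 ∧ x1)) ∨ ¬(T ∨ x1))
  →3  ¬(¬T ∧ (x1 ∧ x1)) ∧ ¬¬(T ∨ x1)
  →4  (¬¬T ∨ ¬(x1 ∧ x1)) ∧ ¬¬(T ∨ x1)
  →5  (T ∨ ¬(x1 ∧ x1)) ∧ ¬¬(T ∨ x1)
  →6  T ∧ ¬¬(T ∨ x1)
  →7  ¬¬(T ∨ x1)
  →8  T ∨ x1
  →9  T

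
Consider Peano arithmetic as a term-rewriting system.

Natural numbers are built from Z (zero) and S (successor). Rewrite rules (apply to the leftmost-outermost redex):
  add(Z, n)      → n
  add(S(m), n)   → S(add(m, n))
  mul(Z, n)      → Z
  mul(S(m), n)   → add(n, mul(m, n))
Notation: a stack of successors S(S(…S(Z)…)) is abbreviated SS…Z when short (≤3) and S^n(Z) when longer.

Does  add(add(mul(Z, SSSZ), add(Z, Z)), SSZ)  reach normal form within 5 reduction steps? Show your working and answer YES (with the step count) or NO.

Answer: YES — reaches normal form SSZ in 4 ≤ 5 steps

Reduction:
  start: add(add(mul(Z, SSSZ), add(Z, Z)), SSZ)
  [1] add(add(Z, add(Z, Z)), SSZ)
  [2] add(add(Z, Z), SSZ)
  [3] add(Z, SSZ)
  [4] SSZ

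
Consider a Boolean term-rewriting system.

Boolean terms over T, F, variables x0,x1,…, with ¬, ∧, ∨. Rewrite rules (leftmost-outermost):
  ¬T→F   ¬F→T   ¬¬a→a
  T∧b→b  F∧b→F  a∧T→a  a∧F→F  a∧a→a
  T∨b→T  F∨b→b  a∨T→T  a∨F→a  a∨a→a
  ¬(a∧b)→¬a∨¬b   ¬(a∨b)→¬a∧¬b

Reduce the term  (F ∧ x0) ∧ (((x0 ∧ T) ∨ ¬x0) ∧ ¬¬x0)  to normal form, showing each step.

Answer: normal form = F  (in 2 steps)

Derivation:
  start: (F ∧ x0) ∧ (((x0 ∧ T) ∨ ¬x0) ∧ ¬¬x0)
  →1  F ∧ (((x0 ∧ T) ∨ ¬x0) ∧ ¬¬x0)
  →2  F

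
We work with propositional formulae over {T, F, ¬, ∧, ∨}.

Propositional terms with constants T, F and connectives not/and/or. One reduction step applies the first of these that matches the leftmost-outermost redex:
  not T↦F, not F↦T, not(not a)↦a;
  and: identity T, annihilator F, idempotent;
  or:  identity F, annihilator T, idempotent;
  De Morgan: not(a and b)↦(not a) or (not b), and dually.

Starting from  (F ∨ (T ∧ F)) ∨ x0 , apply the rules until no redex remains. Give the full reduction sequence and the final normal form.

Answer: normal form = x0  (in 3 steps)

Reduction:
  start: (F ∨ (T ∧ F)) ∨ x0
  →1  (T ∧ F) ∨ x0
  →2  F ∨ x0
  →3  x0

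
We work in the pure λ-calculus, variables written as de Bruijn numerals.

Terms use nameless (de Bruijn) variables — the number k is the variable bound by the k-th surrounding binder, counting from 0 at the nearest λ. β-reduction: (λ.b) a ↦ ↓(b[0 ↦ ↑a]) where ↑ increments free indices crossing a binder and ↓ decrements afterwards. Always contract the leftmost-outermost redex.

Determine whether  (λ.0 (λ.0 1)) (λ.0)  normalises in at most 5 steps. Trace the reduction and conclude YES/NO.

Answer: YES — reaches normal form λ.0 (λ.0) in 2 ≤ 5 steps

Working:
  start: (λ.0 (λ.0 1)) (λ.0)
  [1] (λ.0) (λ.0 (λ.0))
  [2] λ.0 (λ.0)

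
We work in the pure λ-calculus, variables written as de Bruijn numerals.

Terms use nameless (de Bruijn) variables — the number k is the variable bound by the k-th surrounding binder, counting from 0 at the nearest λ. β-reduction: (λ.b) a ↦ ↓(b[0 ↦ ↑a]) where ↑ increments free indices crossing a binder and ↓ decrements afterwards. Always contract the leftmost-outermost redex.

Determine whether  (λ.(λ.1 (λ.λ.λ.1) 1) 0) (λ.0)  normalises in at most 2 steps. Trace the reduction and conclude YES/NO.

  start: (λ.(λ.1 (λ.λ.λ.1) 1) 0) (λ.0)
  step 1: (λ.(λ.0) (λ.λ.λ.1) (λ.0)) (λ.0)
  step 2: (λ.0) (λ.λ.λ.1) (λ.0)

Answer: NO — after 2 steps the term is (λ.0) (λ.λ.λ.1) (λ.0), not yet normal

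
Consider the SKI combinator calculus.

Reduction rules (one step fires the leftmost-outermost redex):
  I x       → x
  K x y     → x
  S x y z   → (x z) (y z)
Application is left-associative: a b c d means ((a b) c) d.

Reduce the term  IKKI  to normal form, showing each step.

Answer: normal form = K  (in 2 steps)

Derivation:
  start: IKKI
  →1  KKI
  →2  K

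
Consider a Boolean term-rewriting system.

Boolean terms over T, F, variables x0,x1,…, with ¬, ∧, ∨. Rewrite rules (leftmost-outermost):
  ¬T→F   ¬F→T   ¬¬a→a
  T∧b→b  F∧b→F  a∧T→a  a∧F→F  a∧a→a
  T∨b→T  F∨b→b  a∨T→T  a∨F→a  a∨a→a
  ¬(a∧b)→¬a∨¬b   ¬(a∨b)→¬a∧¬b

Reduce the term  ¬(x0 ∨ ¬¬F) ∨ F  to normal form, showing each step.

  start: ¬(x0 ∨ ¬¬F) ∨ F
  [1] ¬(x0 ∨ ¬¬F)
  [2] ¬x0 ∧ ¬¬¬F
  [3] ¬x0 ∧ ¬F
  [4] ¬x0 ∧ T
  [5] ¬x0

Answer: normal form = ¬x0  (in 5 steps)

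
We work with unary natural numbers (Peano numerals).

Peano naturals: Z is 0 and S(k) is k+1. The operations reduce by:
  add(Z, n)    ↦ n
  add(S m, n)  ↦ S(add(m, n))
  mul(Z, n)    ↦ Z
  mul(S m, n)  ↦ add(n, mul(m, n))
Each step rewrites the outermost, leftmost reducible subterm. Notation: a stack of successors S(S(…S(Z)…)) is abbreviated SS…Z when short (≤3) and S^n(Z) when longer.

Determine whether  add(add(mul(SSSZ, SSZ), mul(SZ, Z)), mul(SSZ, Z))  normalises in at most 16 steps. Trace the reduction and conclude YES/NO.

  start: add(add(mul(SSSZ, SSZ), mul(SZ, Z)), mul(SSZ, Z))
  step 1: add(add(add(SSZ, mul(SSZ, SSZ)), mul(SZ, Z)), mul(SSZ, Z))
  step 2: add(add(S(add(SZ, mul(SSZ, SSZ))), mul(SZ, Z)), mul(SSZ, Z))
  step 3: add(S(add(add(SZ, mul(SSZ, SSZ)), mul(SZ, Z))), mul(SSZ, Z))
  step 4: S(add(add(add(SZ, mul(SSZ, SSZ)), mul(SZ, Z)), mul(SSZ, Z)))
  step 5: S(add(add(S(add(Z, mul(SSZ, SSZ))), mul(SZ, Z)), mul(SSZ, Z)))
  step 6: S(add(S(add(add(Z, mul(SSZ, SSZ)), mul(SZ, Z))), mul(SSZ, Z)))
  step 7: S(S(add(add(add(Z, mul(SSZ, SSZ)), mul(SZ, Z)), mul(SSZ, Z))))
  step 8: S(S(add(add(mul(SSZ, SSZ), mul(SZ, Z)), mul(SSZ, Z))))
  step 9: S(S(add(add(add(SSZ, mul(SZ, SSZ)), mul(SZ, Z)), mul(SSZ, Z))))
  step 10: S(S(add(add(S(add(SZ, mul(SZ, SSZ))), mul(SZ, Z)), mul(SSZ, Z))))
  step 11: S(S(add(S(add(add(SZ, mul(SZ, SSZ)), mul(SZ, Z))), mul(SSZ, Z))))
  step 12: S(S(S(add(add(add(SZ, mul(SZ, SSZ)), mul(SZ, Z)), mul(SSZ, Z)))))
  step 13: S(S(S(add(add(S(add(Z, mul(SZ, SSZ))), mul(SZ, Z)), mul(SSZ, Z)))))
  step 14: S(S(S(add(S(add(add(Z, mul(SZ, SSZ)), mul(SZ, Z))), mul(SSZ, Z)))))
  step 15: S(S(S(S(add(add(add(Z, mul(SZ, SSZ)), mul(SZ, Z)), mul(SSZ, Z))))))
  step 16: S(S(S(S(add(add(mul(SZ, SSZ), mul(SZ, Z)), mul(SSZ, Z))))))

Answer: NO — after 16 steps the term is S(S(S(S(add(add(mul(SZ, SSZ), mul(SZ, Z)), mul(SSZ, Z)))))), not yet normal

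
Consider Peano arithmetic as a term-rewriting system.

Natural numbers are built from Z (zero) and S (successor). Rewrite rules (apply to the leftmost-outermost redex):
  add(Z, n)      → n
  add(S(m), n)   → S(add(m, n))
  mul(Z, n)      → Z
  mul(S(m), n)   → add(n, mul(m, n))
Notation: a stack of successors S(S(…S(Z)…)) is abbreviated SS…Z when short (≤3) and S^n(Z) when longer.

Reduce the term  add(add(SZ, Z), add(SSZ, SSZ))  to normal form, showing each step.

  start: add(add(SZ, Z), add(SSZ, SSZ))
  →1  add(S(add(Z, Z)), add(SSZ, SSZ))
  →2  S(add(add(Z, Z), add(SSZ, SSZ)))
  →3  S(add(Z, add(SSZ, SSZ)))
  →4  S(add(SSZ, SSZ))
  →5  S(S(add(SZ, SSZ)))
  →6  S(S(S(add(Z, SSZ))))
  →7  S^5(Z)

Answer: normal form = S^5(Z)  (in 7 steps)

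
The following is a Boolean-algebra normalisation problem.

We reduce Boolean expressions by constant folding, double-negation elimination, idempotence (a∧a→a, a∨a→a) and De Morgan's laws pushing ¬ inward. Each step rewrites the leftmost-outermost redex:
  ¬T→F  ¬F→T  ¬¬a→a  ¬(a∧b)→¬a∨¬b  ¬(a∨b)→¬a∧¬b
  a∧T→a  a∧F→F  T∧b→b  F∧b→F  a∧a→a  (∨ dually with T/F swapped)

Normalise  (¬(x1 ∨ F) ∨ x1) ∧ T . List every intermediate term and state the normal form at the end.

  start: (¬(x1 ∨ F) ∨ x1) ∧ T
  →1  ¬(x1 ∨ F) ∨ x1
  →2  (¬x1 ∧ ¬F) ∨ x1
  →3  (¬x1 ∧ T) ∨ x1
  →4  ¬x1 ∨ x1

Answer: normal form = ¬x1 ∨ x1  (in 4 steps)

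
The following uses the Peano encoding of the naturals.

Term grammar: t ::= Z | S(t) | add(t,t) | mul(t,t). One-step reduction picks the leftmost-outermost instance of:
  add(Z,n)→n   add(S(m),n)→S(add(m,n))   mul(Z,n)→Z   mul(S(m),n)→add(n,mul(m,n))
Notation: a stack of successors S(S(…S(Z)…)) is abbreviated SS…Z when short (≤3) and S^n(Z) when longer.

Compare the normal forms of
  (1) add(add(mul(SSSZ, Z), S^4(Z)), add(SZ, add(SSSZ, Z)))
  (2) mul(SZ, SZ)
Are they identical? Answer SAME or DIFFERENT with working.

Term A:
  start: add(add(mul(SSSZ, Z), S^4(Z)), add(SZ, add(SSSZ, Z)))
  →1  add(add(add(Z, mul(SSZ, Z)), S^4(Z)), add(SZ, add(SSSZ, Z)))
  →2  add(add(mul(SSZ, Z), S^4(Z)), add(SZ, add(SSSZ, Z)))
  →3  add(add(add(Z, mul(SZ, Z)), S^4(Z)), add(SZ, add(SSSZ, Z)))
  →4  add(add(mul(SZ, Z), S^4(Z)), add(SZ, add(SSSZ, Z)))
  →5  add(add(add(Z, mul(Z, Z)), S^4(Z)), add(SZ, add(SSSZ, Z)))
  →6  add(add(mul(Z, Z), S^4(Z)), add(SZ, add(SSSZ, Z)))
  →7  add(add(Z, S^4(Z)), add(SZ, add(SSSZ, Z)))
  →8  add(S^4(Z), add(SZ, add(SSSZ, Z)))
  →9  S(add(SSSZ, add(SZ, add(SSSZ, Z))))
  →10  S(S(add(SSZ, add(SZ, add(SSSZ, Z)))))
  →11  S(S(S(add(SZ, add(SZ, add(SSSZ, Z))))))
  →12  S(S(S(S(add(Z, add(SZ, add(SSSZ, Z)))))))
  →13  S(S(S(S(add(SZ, add(SSSZ, Z))))))
  →14  S(S(S(S(S(add(Z, add(SSSZ, Z)))))))
  →15  S(S(S(S(S(add(SSSZ, Z))))))
  →16  S(S(S(S(S(S(add(SSZ, Z)))))))
  →17  S(S(S(S(S(S(S(add(SZ, Z))))))))
  →18  S(S(S(S(S(S(S(S(add(Z, Z)))))))))
  →19  S^8(Z)

Term B:
  start: mul(SZ, SZ)
  →1  add(SZ, mul(Z, SZ))
  →2  S(add(Z, mul(Z, SZ)))
  →3  S(mul(Z, SZ))
  →4  SZ

Answer: DIFFERENT — A ⇓ S^8(Z), B ⇓ SZ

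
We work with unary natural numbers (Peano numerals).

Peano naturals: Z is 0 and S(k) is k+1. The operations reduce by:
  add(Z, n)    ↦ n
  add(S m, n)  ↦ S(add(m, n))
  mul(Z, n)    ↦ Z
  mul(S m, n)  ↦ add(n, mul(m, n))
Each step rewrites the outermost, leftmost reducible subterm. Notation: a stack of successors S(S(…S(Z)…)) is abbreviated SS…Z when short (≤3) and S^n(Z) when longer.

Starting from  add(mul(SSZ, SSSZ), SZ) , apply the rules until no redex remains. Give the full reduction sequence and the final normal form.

  start: add(mul(SSZ, SSSZ), SZ)
  [1] add(add(SSSZ, mul(SZ, SSSZ)), SZ)
  [2] add(S(add(SSZ, mul(SZ, SSSZ))), SZ)
  [3] S(add(add(SSZ, mul(SZ, SSSZ)), SZ))
  [4] S(add(S(add(SZ, mul(SZ, SSSZ))), SZ))
  [5] S(S(add(add(SZ, mul(SZ, SSSZ)), SZ)))
  [6] S(S(add(S(add(Z, mul(SZ, SSSZ))), SZ)))
  [7] S(S(S(add(add(Z, mul(SZ, SSSZ)), SZ))))
  [8] S(S(S(add(mul(SZ, SSSZ), SZ))))
  [9] S(S(S(add(add(SSSZ, mul(Z, SSSZ)), SZ))))
  [10] S(S(S(add(S(add(SSZ, mul(Z, SSSZ))), SZ))))
  [11] S(S(S(S(add(add(SSZ, mul(Z, SSSZ)), SZ)))))
  [12] S(S(S(S(add(S(add(SZ, mul(Z, SSSZ))), SZ)))))
  [13] S(S(S(S(S(add(add(SZ, mul(Z, SSSZ)), SZ))))))
  [14] S(S(S(S(S(add(S(add(Z, mul(Z, SSSZ))), SZ))))))
  [15] S(S(S(S(S(S(add(add(Z, mul(Z, SSSZ)), SZ)))))))
  [16] S(S(S(S(S(S(add(mul(Z, SSSZ), SZ)))))))
  [17] S(S(S(S(S(S(add(Z, SZ)))))))
  [18] S^7(Z)

Answer: normal form = S^7(Z)  (in 18 steps)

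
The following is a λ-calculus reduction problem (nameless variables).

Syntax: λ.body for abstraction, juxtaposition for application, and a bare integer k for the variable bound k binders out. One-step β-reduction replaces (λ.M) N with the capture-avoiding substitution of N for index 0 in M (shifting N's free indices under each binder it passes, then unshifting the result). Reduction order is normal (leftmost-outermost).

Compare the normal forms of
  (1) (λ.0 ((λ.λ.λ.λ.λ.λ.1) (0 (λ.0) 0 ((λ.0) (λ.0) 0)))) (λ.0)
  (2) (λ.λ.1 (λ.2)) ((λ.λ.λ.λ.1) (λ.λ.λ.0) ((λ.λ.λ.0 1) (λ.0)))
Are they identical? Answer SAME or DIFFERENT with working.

Term A:
  start: (λ.0 ((λ.λ.λ.λ.λ.λ.1) (0 (λ.0) 0 ((λ.0) (λ.0) 0)))) (λ.0)
  [1] (λ.0) ((λ.λ.λ.λ.λ.λ.1) ((λ.0) (λ.0) (λ.0) ((λ.0) (λ.0) (λ.0))))
  [2] (λ.λ.λ.λ.λ.λ.1) ((λ.0) (λ.0) (λ.0) ((λ.0) (λ.0) (λ.0)))
  [3] λ.λ.λ.λ.λ.1

Term B:
  start: (λ.λ.1 (λ.2)) ((λ.λ.λ.λ.1) (λ.λ.λ.0) ((λ.λ.λ.0 1) (λ.0)))
  [1] λ.(λ.λ.λ.λ.1) (λ.λ.λ.0) ((λ.λ.λ.0 1) (λ.0)) (λ.(λ.λ.λ.λ.1) (λ.λ.λ.0) ((λ.λ.λ.0 1) (λ.0)))
  [2] λ.(λ.λ.λ.1) ((λ.λ.λ.0 1) (λ.0)) (λ.(λ.λ.λ.λ.1) (λ.λ.λ.0) ((λ.λ.λ.0 1) (λ.0)))
  [3] λ.(λ.λ.1) (λ.(λ.λ.λ.λ.1) (λ.λ.λ.0) ((λ.λ.λ.0 1) (λ.0)))
  [4] λ.λ.λ.(λ.λ.λ.λ.1) (λ.λ.λ.0) ((λ.λ.λ.0 1) (λ.0))
  [5] λ.λ.λ.(λ.λ.λ.1) ((λ.λ.λ.0 1) (λ.0))
  [6] λ.λ.λ.λ.λ.1

Answer: SAME — A ⇓ λ.λ.λ.λ.λ.1, B ⇓ λ.λ.λ.λ.λ.1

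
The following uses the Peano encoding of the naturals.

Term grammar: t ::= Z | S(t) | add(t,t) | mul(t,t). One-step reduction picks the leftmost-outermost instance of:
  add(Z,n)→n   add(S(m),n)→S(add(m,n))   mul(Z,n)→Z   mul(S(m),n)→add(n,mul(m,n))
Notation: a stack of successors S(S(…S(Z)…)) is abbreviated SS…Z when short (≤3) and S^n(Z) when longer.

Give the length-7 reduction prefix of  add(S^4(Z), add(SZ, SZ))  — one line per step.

  start: add(S^4(Z), add(SZ, SZ))
  [1] S(add(SSSZ, add(SZ, SZ)))
  [2] S(S(add(SSZ, add(SZ, SZ))))
  [3] S(S(S(add(SZ, add(SZ, SZ)))))
  [4] S(S(S(S(add(Z, add(SZ, SZ))))))
  [5] S(S(S(S(add(SZ, SZ)))))
  [6] S(S(S(S(S(add(Z, SZ))))))
  [7] S^6(Z)

Answer: after 7 steps: S^6(Z)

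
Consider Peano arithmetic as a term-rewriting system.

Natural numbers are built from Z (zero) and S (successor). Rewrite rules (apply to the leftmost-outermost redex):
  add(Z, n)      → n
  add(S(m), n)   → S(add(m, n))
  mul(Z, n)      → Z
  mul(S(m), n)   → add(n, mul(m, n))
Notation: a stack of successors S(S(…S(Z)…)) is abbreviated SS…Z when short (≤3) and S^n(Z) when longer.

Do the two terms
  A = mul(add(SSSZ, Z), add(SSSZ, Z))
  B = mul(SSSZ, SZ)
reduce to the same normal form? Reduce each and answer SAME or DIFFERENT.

Answer: DIFFERENT — A ⇓ S^9(Z), B ⇓ SSSZ

Working:
Term A:
  start: mul(add(SSSZ, Z), add(SSSZ, Z))
  →1  mul(S(add(SSZ, Z)), add(SSSZ, Z))
  →2  add(add(SSSZ, Z), mul(add(SSZ, Z), add(SSSZ, Z)))
  →3  add(S(add(SSZ, Z)), mul(add(SSZ, Z), add(SSSZ, Z)))
  →4  S(add(add(SSZ, Z), mul(add(SSZ, Z), add(SSSZ, Z))))
  →5  S(add(S(add(SZ, Z)), mul(add(SSZ, Z), add(SSSZ, Z))))
  →6  S(S(add(add(SZ, Z), mul(add(SSZ, Z), add(SSSZ, Z)))))
  →7  S(S(add(S(add(Z, Z)), mul(add(SSZ, Z), add(SSSZ, Z)))))
  →8  S(S(S(add(add(Z, Z), mul(add(SSZ, Z), add(SSSZ, Z))))))
  →9  S(S(S(add(Z, mul(add(SSZ, Z), add(SSSZ, Z))))))
  →10  S(S(S(mul(add(SSZ, Z), add(SSSZ, Z)))))
  →11  S(S(S(mul(S(add(SZ, Z)), add(SSSZ, Z)))))
  →12  S(S(S(add(add(SSSZ, Z), mul(add(SZ, Z), add(SSSZ, Z))))))
  →13  S(S(S(add(S(add(SSZ, Z)), mul(add(SZ, Z), add(SSSZ, Z))))))
  →14  S(S(S(S(add(add(SSZ, Z), mul(add(SZ, Z), add(SSSZ, Z)))))))
  →15  S(S(S(S(add(S(add(SZ, Z)), mul(add(SZ, Z), add(SSSZ, Z)))))))
  →16  S(S(S(S(S(add(add(SZ, Z), mul(add(SZ, Z), add(SSSZ, Z))))))))
  →17  S(S(S(S(S(add(S(add(Z, Z)), mul(add(SZ, Z), add(SSSZ, Z))))))))
  →18  S(S(S(S(S(S(add(add(Z, Z), mul(add(SZ, Z), add(SSSZ, Z)))))))))
  →19  S(S(S(S(S(S(add(Z, mul(add(SZ, Z), add(SSSZ, Z)))))))))
  →20  S(S(S(S(S(S(mul(add(SZ, Z), add(SSSZ, Z))))))))
  →21  S(S(S(S(S(S(mul(S(add(Z, Z)), add(SSSZ, Z))))))))
  →22  S(S(S(S(S(S(add(add(SSSZ, Z), mul(add(Z, Z), add(SSSZ, Z)))))))))
  →23  S(S(S(S(S(S(add(S(add(SSZ, Z)), mul(add(Z, Z), add(SSSZ, Z)))))))))
  →24  S(S(S(S(S(S(S(add(add(SSZ, Z), mul(add(Z, Z), add(SSSZ, Z))))))))))
  →25  S(S(S(S(S(S(S(add(S(add(SZ, Z)), mul(add(Z, Z), add(SSSZ, Z))))))))))
  →26  S(S(S(S(S(S(S(S(add(add(SZ, Z), mul(add(Z, Z), add(SSSZ, Z)))))))))))
  →27  S(S(S(S(S(S(S(S(add(S(add(Z, Z)), mul(add(Z, Z), add(SSSZ, Z)))))))))))
  →28  S(S(S(S(S(S(S(S(S(add(add(Z, Z), mul(add(Z, Z), add(SSSZ, Z))))))))))))
  →29  S(S(S(S(S(S(S(S(S(add(Z, mul(add(Z, Z), add(SSSZ, Z))))))))))))
  →30  S(S(S(S(S(S(S(S(S(mul(add(Z, Z), add(SSSZ, Z)))))))))))
  →31  S(S(S(S(S(S(S(S(S(mul(Z, add(SSSZ, Z)))))))))))
  →32  S^9(Z)

Term B:
  start: mul(SSSZ, SZ)
  →1  add(SZ, mul(SSZ, SZ))
  →2  S(add(Z, mul(SSZ, SZ)))
  →3  S(mul(SSZ, SZ))
  →4  S(add(SZ, mul(SZ, SZ)))
  →5  S(S(add(Z, mul(SZ, SZ))))
  →6  S(S(mul(SZ, SZ)))
  →7  S(S(add(SZ, mul(Z, SZ))))
  →8  S(S(S(add(Z, mul(Z, SZ)))))
  →9  S(S(S(mul(Z, SZ))))
  →10  SSSZ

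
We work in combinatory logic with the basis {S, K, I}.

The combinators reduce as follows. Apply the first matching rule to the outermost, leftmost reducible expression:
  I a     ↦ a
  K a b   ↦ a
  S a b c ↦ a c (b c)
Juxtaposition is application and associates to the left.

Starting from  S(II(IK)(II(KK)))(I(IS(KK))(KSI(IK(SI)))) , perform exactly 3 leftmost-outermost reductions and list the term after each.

Answer: after 3 steps: S(K(II(KK)))(I(IS(KK))(KSI(IK(SI))))

Reduction:
  start: S(II(IK)(II(KK)))(I(IS(KK))(KSI(IK(SI))))
  →1  S(I(IK)(II(KK)))(I(IS(KK))(KSI(IK(SI))))
  →2  S(IK(II(KK)))(I(IS(KK))(KSI(IK(SI))))
  →3  S(K(II(KK)))(I(IS(KK))(KSI(IK(SI))))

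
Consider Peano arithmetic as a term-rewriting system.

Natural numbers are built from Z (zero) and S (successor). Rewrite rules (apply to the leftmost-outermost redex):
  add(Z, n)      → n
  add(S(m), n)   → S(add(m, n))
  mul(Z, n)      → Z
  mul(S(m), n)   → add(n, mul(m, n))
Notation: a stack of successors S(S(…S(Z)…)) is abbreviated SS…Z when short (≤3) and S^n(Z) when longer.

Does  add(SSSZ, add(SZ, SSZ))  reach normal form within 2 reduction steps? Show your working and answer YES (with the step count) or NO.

  start: add(SSSZ, add(SZ, SSZ))
  [1] S(add(SSZ, add(SZ, SSZ)))
  [2] S(S(add(SZ, add(SZ, SSZ))))

Answer: NO — after 2 steps the term is S(S(add(SZ, add(SZ, SSZ)))), not yet normal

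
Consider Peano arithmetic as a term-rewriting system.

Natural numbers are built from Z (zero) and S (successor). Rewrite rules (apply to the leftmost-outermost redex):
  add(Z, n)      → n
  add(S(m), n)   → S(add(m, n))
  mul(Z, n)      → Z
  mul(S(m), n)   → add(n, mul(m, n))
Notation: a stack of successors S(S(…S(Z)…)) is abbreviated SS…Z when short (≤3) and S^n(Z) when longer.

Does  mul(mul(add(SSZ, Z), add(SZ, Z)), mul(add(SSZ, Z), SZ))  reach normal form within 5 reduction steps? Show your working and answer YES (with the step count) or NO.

Answer: NO — after 5 steps the term is add(mul(add(SSZ, Z), SZ), mul(add(add(Z, Z), mul(add(SZ, Z), add(SZ, Z))), mul(add(SSZ, Z), SZ))), not yet normal

Reduction:
  start: mul(mul(add(SSZ, Z), add(SZ, Z)), mul(add(SSZ, Z), SZ))
  [1] mul(mul(S(add(SZ, Z)), add(SZ, Z)), mul(add(SSZ, Z), SZ))
  [2] mul(add(add(SZ, Z), mul(add(SZ, Z), add(SZ, Z))), mul(add(SSZ, Z), SZ))
  [3] mul(add(S(add(Z, Z)), mul(add(SZ, Z), add(SZ, Z))), mul(add(SSZ, Z), SZ))
  [4] mul(S(add(add(Z, Z), mul(add(SZ, Z), add(SZ, Z)))), mul(add(SSZ, Z), SZ))
  [5] add(mul(add(SSZ, Z), SZ), mul(add(add(Z, Z), mul(add(SZ, Z), add(SZ, Z))), mul(add(SSZ, Z), SZ)))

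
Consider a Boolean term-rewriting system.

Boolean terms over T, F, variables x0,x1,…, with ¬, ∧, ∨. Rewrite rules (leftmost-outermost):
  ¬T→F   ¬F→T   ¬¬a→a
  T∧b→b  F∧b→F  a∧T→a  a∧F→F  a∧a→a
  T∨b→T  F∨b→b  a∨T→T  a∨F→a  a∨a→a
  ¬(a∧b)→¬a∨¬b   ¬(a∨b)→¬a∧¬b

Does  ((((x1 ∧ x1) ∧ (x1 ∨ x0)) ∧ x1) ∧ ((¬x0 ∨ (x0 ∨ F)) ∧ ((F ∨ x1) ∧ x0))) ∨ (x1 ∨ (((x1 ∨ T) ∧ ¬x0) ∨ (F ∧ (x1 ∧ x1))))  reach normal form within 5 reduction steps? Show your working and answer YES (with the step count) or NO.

  start: ((((x1 ∧ x1) ∧ (x1 ∨ x0)) ∧ x1) ∧ ((¬x0 ∨ (x0 ∨ F)) ∧ ((F ∨ x1) ∧ x0))) ∨ (x1 ∨ (((x1 ∨ T) ∧ ¬x0) ∨ (F ∧ (x1 ∧ x1))))
  [1] (((x1 ∧ (x1 ∨ x0)) ∧ x1) ∧ ((¬x0 ∨ (x0 ∨ F)) ∧ ((F ∨ x1) ∧ x0))) ∨ (x1 ∨ (((x1 ∨ T) ∧ ¬x0) ∨ (F ∧ (x1 ∧ x1))))
  [2] (((x1 ∧ (x1 ∨ x0)) ∧ x1) ∧ ((¬x0 ∨ x0) ∧ ((F ∨ x1) ∧ x0))) ∨ (x1 ∨ (((x1 ∨ T) ∧ ¬x0) ∨ (F ∧ (x1 ∧ x1))))
  [3] (((x1 ∧ (x1 ∨ x0)) ∧ x1) ∧ ((¬x0 ∨ x0) ∧ (x1 ∧ x0))) ∨ (x1 ∨ (((x1 ∨ T) ∧ ¬x0) ∨ (F ∧ (x1 ∧ x1))))
  [4] (((x1 ∧ (x1 ∨ x0)) ∧ x1) ∧ ((¬x0 ∨ x0) ∧ (x1 ∧ x0))) ∨ (x1 ∨ ((T ∧ ¬x0) ∨ (F ∧ (x1 ∧ x1))))
  [5] (((x1 ∧ (x1 ∨ x0)) ∧ x1) ∧ ((¬x0 ∨ x0) ∧ (x1 ∧ x0))) ∨ (x1 ∨ (¬x0 ∨ (F ∧ (x1 ∧ x1))))

Answer: NO — after 5 steps the term is (((x1 ∧ (x1 ∨ x0)) ∧ x1) ∧ ((¬x0 ∨ x0) ∧ (x1 ∧ x0))) ∨ (x1 ∨ (¬x0 ∨ (F ∧ (x1 ∧ x1)))), not yet normal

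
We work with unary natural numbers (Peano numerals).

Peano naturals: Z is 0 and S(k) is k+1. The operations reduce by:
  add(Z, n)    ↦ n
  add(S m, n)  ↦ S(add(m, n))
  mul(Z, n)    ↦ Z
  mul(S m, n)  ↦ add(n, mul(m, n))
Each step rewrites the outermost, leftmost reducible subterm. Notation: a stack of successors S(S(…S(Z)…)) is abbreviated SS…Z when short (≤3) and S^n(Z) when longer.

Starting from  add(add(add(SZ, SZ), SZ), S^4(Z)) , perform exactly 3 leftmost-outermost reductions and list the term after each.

  start: add(add(add(SZ, SZ), SZ), S^4(Z))
  [1] add(add(S(add(Z, SZ)), SZ), S^4(Z))
  [2] add(S(add(add(Z, SZ), SZ)), S^4(Z))
  [3] S(add(add(add(Z, SZ), SZ), S^4(Z)))

Answer: after 3 steps: S(add(add(add(Z, SZ), SZ), S^4(Z)))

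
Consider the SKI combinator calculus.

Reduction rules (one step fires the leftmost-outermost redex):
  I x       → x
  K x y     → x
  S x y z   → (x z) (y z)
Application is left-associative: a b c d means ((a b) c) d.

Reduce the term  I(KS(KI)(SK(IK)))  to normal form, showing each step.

  start: I(KS(KI)(SK(IK)))
  [1] KS(KI)(SK(IK))
  [2] S(SK(IK))
  [3] S(SKK)

Answer: normal form = S(SKK)  (in 3 steps)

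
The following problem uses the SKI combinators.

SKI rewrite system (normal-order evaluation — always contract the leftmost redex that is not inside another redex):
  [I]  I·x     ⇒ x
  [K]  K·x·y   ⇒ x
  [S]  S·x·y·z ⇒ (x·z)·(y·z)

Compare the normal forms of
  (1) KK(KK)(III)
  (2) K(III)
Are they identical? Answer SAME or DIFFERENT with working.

Term A:
  start: KK(KK)(III)
  step 1: K(III)
  step 2: K(II)
  step 3: KI

Term B:
  start: K(III)
  step 1: K(II)
  step 2: KI

Answer: SAME — A ⇓ KI, B ⇓ KI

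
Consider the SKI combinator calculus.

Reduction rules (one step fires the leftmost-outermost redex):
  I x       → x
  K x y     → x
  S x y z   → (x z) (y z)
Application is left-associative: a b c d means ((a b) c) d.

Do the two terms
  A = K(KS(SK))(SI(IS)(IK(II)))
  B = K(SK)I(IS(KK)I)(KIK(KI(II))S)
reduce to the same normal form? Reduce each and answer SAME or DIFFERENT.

Term A:
  start: K(KS(SK))(SI(IS)(IK(II)))
  step 1: KS(SK)
  step 2: S

Term B:
  start: K(SK)I(IS(KK)I)(KIK(KI(II))S)
  step 1: SK(IS(KK)I)(KIK(KI(II))S)
  step 2: K(KIK(KI(II))S)(IS(KK)I(KIK(KI(II))S))
  step 3: KIK(KI(II))S
  step 4: I(KI(II))S
  step 5: KI(II)S
  step 6: IS
  step 7: S

Answer: SAME — A ⇓ S, B ⇓ S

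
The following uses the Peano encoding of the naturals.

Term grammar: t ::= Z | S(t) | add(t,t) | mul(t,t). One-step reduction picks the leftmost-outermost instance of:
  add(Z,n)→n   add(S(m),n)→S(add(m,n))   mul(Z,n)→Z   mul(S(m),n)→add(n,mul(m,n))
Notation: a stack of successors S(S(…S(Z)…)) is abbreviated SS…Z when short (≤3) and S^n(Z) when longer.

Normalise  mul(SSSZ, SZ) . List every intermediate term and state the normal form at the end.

Answer: normal form = SSSZ  (in 10 steps)

Derivation:
  start: mul(SSSZ, SZ)
  →1  add(SZ, mul(SSZ, SZ))
  →2  S(add(Z, mul(SSZ, SZ)))
  →3  S(mul(SSZ, SZ))
  →4  S(add(SZ, mul(SZ, SZ)))
  →5  S(S(add(Z, mul(SZ, SZ))))
  →6  S(S(mul(SZ, SZ)))
  →7  S(S(add(SZ, mul(Z, SZ))))
  →8  S(S(S(add(Z, mul(Z, SZ)))))
  →9  S(S(S(mul(Z, SZ))))
  →10  SSSZ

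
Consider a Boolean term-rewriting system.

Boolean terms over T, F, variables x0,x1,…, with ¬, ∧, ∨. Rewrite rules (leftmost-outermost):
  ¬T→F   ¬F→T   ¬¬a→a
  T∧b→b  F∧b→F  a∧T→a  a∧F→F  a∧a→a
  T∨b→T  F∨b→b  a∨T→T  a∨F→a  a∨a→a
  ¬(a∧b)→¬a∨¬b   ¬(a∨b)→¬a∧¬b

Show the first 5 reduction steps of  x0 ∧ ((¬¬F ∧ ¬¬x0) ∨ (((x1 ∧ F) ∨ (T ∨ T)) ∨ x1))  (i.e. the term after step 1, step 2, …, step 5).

Answer: after 5 steps: x0 ∧ ((T ∨ T) ∨ x1)

Derivation:
  start: x0 ∧ ((¬¬F ∧ ¬¬x0) ∨ (((x1 ∧ F) ∨ (T ∨ T)) ∨ x1))
  [1] x0 ∧ ((F ∧ ¬¬x0) ∨ (((x1 ∧ F) ∨ (T ∨ T)) ∨ x1))
  [2] x0 ∧ (F ∨ (((x1 ∧ F) ∨ (T ∨ T)) ∨ x1))
  [3] x0 ∧ (((x1 ∧ F) ∨ (T ∨ T)) ∨ x1)
  [4] x0 ∧ ((F ∨ (T ∨ T)) ∨ x1)
  [5] x0 ∧ ((T ∨ T) ∨ x1)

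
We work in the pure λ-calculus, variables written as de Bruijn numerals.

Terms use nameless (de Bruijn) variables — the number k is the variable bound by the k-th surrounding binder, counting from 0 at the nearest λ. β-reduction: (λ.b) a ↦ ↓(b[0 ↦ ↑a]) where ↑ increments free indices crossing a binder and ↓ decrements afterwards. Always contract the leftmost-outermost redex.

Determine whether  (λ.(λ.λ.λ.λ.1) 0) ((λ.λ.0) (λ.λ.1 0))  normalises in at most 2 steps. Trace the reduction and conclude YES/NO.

  start: (λ.(λ.λ.λ.λ.1) 0) ((λ.λ.0) (λ.λ.1 0))
  →1  (λ.λ.λ.λ.1) ((λ.λ.0) (λ.λ.1 0))
  →2  λ.λ.λ.1

Answer: YES — reaches normal form λ.λ.λ.1 in 2 ≤ 2 steps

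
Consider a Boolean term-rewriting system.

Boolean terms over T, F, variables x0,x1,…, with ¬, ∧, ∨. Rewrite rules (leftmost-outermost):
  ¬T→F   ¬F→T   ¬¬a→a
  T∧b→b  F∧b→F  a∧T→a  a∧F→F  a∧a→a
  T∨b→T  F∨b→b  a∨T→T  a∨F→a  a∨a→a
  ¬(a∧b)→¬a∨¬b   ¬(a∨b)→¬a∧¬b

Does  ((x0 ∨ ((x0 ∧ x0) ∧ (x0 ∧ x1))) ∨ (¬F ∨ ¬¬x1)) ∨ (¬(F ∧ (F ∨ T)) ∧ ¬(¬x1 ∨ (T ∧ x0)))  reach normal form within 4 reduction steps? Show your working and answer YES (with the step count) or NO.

  start: ((x0 ∨ ((x0 ∧ x0) ∧ (x0 ∧ x1))) ∨ (¬F ∨ ¬¬x1)) ∨ (¬(F ∧ (F ∨ T)) ∧ ¬(¬x1 ∨ (T ∧ x0)))
  →1  ((x0 ∨ (x0 ∧ (x0 ∧ x1))) ∨ (¬F ∨ ¬¬x1)) ∨ (¬(F ∧ (F ∨ T)) ∧ ¬(¬x1 ∨ (T ∧ x0)))
  →2  ((x0 ∨ (x0 ∧ (x0 ∧ x1))) ∨ (T ∨ ¬¬x1)) ∨ (¬(F ∧ (F ∨ T)) ∧ ¬(¬x1 ∨ (T ∧ x0)))
  →3  ((x0 ∨ (x0 ∧ (x0 ∧ x1))) ∨ T) ∨ (¬(F ∧ (F ∨ T)) ∧ ¬(¬x1 ∨ (T ∧ x0)))
  →4  T ∨ (¬(F ∧ (F ∨ T)) ∧ ¬(¬x1 ∨ (T ∧ x0)))

Answer: NO — after 4 steps the term is T ∨ (¬(F ∧ (F ∨ T)) ∧ ¬(¬x1 ∨ (T ∧ x0))), not yet normal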